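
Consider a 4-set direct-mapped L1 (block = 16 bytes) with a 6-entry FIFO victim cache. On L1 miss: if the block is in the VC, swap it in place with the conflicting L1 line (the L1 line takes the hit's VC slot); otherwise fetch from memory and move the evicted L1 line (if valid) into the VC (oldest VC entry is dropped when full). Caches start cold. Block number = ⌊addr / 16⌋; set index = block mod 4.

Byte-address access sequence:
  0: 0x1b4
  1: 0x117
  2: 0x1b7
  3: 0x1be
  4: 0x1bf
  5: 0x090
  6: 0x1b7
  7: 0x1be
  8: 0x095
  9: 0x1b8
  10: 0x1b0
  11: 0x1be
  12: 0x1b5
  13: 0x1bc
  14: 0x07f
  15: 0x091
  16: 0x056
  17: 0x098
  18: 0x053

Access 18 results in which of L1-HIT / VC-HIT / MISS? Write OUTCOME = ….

  [0] addr=0x1b4 blk=27 s=3: MISS | VC []
  [1] addr=0x117 blk=17 s=1: MISS | VC []
  [2] addr=0x1b7 blk=27 s=3: L1-HIT | VC []
  [3] addr=0x1be blk=27 s=3: L1-HIT | VC []
  [4] addr=0x1bf blk=27 s=3: L1-HIT | VC []
  [5] addr=0x90 blk=9 s=1: MISS | VC [17]
  [6] addr=0x1b7 blk=27 s=3: L1-HIT | VC [17]
  [7] addr=0x1be blk=27 s=3: L1-HIT | VC [17]
  [8] addr=0x95 blk=9 s=1: L1-HIT | VC [17]
  [9] addr=0x1b8 blk=27 s=3: L1-HIT | VC [17]
  [10] addr=0x1b0 blk=27 s=3: L1-HIT | VC [17]
  [11] addr=0x1be blk=27 s=3: L1-HIT | VC [17]
  [12] addr=0x1b5 blk=27 s=3: L1-HIT | VC [17]
  [13] addr=0x1bc blk=27 s=3: L1-HIT | VC [17]
  [14] addr=0x7f blk=7 s=3: MISS | VC [17, 27]
  [15] addr=0x91 blk=9 s=1: L1-HIT | VC [17, 27]
  [16] addr=0x56 blk=5 s=1: MISS | VC [17, 27, 9]
  [17] addr=0x98 blk=9 s=1: VC-HIT | VC [17, 27, 5]
  [18] addr=0x53 blk=5 s=1: VC-HIT | VC [17, 27, 9]

OUTCOME = VC-HIT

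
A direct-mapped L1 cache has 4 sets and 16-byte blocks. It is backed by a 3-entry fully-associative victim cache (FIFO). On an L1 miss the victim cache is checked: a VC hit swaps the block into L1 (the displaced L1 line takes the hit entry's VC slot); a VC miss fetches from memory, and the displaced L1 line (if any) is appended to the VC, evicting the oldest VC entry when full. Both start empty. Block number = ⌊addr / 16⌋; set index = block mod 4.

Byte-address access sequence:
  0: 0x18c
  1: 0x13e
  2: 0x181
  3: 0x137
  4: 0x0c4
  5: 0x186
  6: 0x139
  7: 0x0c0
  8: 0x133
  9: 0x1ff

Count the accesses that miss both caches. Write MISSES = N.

MISSES = 4

0: 0x18c (blk 24, set 0) → MISS  vc=[]
1: 0x13e (blk 19, set 3) → MISS  vc=[]
2: 0x181 (blk 24, set 0) → L1-HIT  vc=[]
3: 0x137 (blk 19, set 3) → L1-HIT  vc=[]
4: 0xc4 (blk 12, set 0) → MISS  vc=[24]
5: 0x186 (blk 24, set 0) → VC-HIT  vc=[12]
6: 0x139 (blk 19, set 3) → L1-HIT  vc=[12]
7: 0xc0 (blk 12, set 0) → VC-HIT  vc=[24]
8: 0x133 (blk 19, set 3) → L1-HIT  vc=[24]
9: 0x1ff (blk 31, set 3) → MISS  vc=[24, 19]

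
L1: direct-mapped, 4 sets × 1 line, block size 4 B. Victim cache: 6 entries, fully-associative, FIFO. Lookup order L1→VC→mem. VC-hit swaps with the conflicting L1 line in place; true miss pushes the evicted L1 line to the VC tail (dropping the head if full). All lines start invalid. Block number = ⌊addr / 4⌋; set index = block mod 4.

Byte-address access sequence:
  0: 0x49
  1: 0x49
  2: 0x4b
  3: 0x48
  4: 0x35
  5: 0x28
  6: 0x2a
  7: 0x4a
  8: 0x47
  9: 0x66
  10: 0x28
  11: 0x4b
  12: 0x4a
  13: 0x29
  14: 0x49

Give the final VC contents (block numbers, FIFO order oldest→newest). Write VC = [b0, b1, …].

  [0] addr=0x49 blk=18 s=2: MISS | VC []
  [1] addr=0x49 blk=18 s=2: L1-HIT | VC []
  [2] addr=0x4b blk=18 s=2: L1-HIT | VC []
  [3] addr=0x48 blk=18 s=2: L1-HIT | VC []
  [4] addr=0x35 blk=13 s=1: MISS | VC []
  [5] addr=0x28 blk=10 s=2: MISS | VC [18]
  [6] addr=0x2a blk=10 s=2: L1-HIT | VC [18]
  [7] addr=0x4a blk=18 s=2: VC-HIT | VC [10]
  [8] addr=0x47 blk=17 s=1: MISS | VC [10, 13]
  [9] addr=0x66 blk=25 s=1: MISS | VC [10, 13, 17]
  [10] addr=0x28 blk=10 s=2: VC-HIT | VC [18, 13, 17]
  [11] addr=0x4b blk=18 s=2: VC-HIT | VC [10, 13, 17]
  [12] addr=0x4a blk=18 s=2: L1-HIT | VC [10, 13, 17]
  [13] addr=0x29 blk=10 s=2: VC-HIT | VC [18, 13, 17]
  [14] addr=0x49 blk=18 s=2: VC-HIT | VC [10, 13, 17]

VC = [10, 13, 17]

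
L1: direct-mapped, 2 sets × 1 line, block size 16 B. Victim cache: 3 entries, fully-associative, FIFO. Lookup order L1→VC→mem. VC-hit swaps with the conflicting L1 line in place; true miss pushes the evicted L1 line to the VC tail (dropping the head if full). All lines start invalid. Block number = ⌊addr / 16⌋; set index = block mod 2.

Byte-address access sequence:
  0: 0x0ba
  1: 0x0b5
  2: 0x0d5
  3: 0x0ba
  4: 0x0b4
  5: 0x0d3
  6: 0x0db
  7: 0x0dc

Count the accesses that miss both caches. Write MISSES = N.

MISSES = 2

0: 0xba (blk 11, set 1) → MISS  vc=[]
1: 0xb5 (blk 11, set 1) → L1-HIT  vc=[]
2: 0xd5 (blk 13, set 1) → MISS  vc=[11]
3: 0xba (blk 11, set 1) → VC-HIT  vc=[13]
4: 0xb4 (blk 11, set 1) → L1-HIT  vc=[13]
5: 0xd3 (blk 13, set 1) → VC-HIT  vc=[11]
6: 0xdb (blk 13, set 1) → L1-HIT  vc=[11]
7: 0xdc (blk 13, set 1) → L1-HIT  vc=[11]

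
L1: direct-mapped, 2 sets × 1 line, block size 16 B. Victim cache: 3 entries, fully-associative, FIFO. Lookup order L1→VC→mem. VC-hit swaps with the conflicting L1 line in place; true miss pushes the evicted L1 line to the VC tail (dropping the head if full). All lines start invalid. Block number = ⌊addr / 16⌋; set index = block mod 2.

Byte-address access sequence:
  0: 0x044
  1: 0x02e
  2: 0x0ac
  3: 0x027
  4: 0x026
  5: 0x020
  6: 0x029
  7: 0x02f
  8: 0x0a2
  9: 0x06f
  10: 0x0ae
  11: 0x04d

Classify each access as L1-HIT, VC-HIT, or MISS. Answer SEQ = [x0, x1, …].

  [0] addr=0x44 blk=4 s=0: MISS | VC []
  [1] addr=0x2e blk=2 s=0: MISS | VC [4]
  [2] addr=0xac blk=10 s=0: MISS | VC [4, 2]
  [3] addr=0x27 blk=2 s=0: VC-HIT | VC [4, 10]
  [4] addr=0x26 blk=2 s=0: L1-HIT | VC [4, 10]
  [5] addr=0x20 blk=2 s=0: L1-HIT | VC [4, 10]
  [6] addr=0x29 blk=2 s=0: L1-HIT | VC [4, 10]
  [7] addr=0x2f blk=2 s=0: L1-HIT | VC [4, 10]
  [8] addr=0xa2 blk=10 s=0: VC-HIT | VC [4, 2]
  [9] addr=0x6f blk=6 s=0: MISS | VC [4, 2, 10]
  [10] addr=0xae blk=10 s=0: VC-HIT | VC [4, 2, 6]
  [11] addr=0x4d blk=4 s=0: VC-HIT | VC [10, 2, 6]

SEQ = [MISS, MISS, MISS, VC-HIT, L1-HIT, L1-HIT, L1-HIT, L1-HIT, VC-HIT, MISS, VC-HIT, VC-HIT]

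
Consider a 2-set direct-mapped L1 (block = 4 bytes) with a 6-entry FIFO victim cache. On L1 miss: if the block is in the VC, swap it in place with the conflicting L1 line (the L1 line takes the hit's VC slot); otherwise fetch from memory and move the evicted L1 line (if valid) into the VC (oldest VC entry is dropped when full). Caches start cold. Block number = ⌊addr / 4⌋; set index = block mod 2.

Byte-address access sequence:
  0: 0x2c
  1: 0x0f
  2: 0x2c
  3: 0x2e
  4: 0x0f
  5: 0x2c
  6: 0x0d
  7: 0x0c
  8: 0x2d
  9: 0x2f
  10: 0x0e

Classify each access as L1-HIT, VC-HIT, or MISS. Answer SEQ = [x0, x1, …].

#0 0x2c→b11/s1 MISS; vc=[]
#1 0xf→b3/s1 MISS; vc=[11]
#2 0x2c→b11/s1 VC-HIT; vc=[3]
#3 0x2e→b11/s1 L1-HIT; vc=[3]
#4 0xf→b3/s1 VC-HIT; vc=[11]
#5 0x2c→b11/s1 VC-HIT; vc=[3]
#6 0xd→b3/s1 VC-HIT; vc=[11]
#7 0xc→b3/s1 L1-HIT; vc=[11]
#8 0x2d→b11/s1 VC-HIT; vc=[3]
#9 0x2f→b11/s1 L1-HIT; vc=[3]
#10 0xe→b3/s1 VC-HIT; vc=[11]

SEQ = [MISS, MISS, VC-HIT, L1-HIT, VC-HIT, VC-HIT, VC-HIT, L1-HIT, VC-HIT, L1-HIT, VC-HIT]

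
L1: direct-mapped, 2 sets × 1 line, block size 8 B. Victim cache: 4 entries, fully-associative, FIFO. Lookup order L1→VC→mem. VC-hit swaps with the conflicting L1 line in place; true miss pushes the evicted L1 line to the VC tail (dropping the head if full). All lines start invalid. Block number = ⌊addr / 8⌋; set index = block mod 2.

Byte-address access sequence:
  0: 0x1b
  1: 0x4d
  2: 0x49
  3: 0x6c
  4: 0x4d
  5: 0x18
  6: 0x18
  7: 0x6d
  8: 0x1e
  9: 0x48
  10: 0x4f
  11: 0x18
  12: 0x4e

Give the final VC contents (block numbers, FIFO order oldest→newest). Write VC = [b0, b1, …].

VC = [3, 13]

0: 0x1b (blk 3, set 1) → MISS  vc=[]
1: 0x4d (blk 9, set 1) → MISS  vc=[3]
2: 0x49 (blk 9, set 1) → L1-HIT  vc=[3]
3: 0x6c (blk 13, set 1) → MISS  vc=[3, 9]
4: 0x4d (blk 9, set 1) → VC-HIT  vc=[3, 13]
5: 0x18 (blk 3, set 1) → VC-HIT  vc=[9, 13]
6: 0x18 (blk 3, set 1) → L1-HIT  vc=[9, 13]
7: 0x6d (blk 13, set 1) → VC-HIT  vc=[9, 3]
8: 0x1e (blk 3, set 1) → VC-HIT  vc=[9, 13]
9: 0x48 (blk 9, set 1) → VC-HIT  vc=[3, 13]
10: 0x4f (blk 9, set 1) → L1-HIT  vc=[3, 13]
11: 0x18 (blk 3, set 1) → VC-HIT  vc=[9, 13]
12: 0x4e (blk 9, set 1) → VC-HIT  vc=[3, 13]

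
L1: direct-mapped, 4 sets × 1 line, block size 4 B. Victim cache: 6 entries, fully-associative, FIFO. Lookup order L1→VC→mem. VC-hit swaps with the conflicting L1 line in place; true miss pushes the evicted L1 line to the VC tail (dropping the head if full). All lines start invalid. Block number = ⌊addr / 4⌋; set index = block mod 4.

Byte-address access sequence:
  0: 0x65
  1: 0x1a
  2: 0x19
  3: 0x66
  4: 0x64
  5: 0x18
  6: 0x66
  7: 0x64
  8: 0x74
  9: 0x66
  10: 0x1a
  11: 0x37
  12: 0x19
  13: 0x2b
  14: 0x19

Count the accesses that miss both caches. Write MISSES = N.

MISSES = 5

#0 0x65→b25/s1 MISS; vc=[]
#1 0x1a→b6/s2 MISS; vc=[]
#2 0x19→b6/s2 L1-HIT; vc=[]
#3 0x66→b25/s1 L1-HIT; vc=[]
#4 0x64→b25/s1 L1-HIT; vc=[]
#5 0x18→b6/s2 L1-HIT; vc=[]
#6 0x66→b25/s1 L1-HIT; vc=[]
#7 0x64→b25/s1 L1-HIT; vc=[]
#8 0x74→b29/s1 MISS; vc=[25]
#9 0x66→b25/s1 VC-HIT; vc=[29]
#10 0x1a→b6/s2 L1-HIT; vc=[29]
#11 0x37→b13/s1 MISS; vc=[29,25]
#12 0x19→b6/s2 L1-HIT; vc=[29,25]
#13 0x2b→b10/s2 MISS; vc=[29,25,6]
#14 0x19→b6/s2 VC-HIT; vc=[29,25,10]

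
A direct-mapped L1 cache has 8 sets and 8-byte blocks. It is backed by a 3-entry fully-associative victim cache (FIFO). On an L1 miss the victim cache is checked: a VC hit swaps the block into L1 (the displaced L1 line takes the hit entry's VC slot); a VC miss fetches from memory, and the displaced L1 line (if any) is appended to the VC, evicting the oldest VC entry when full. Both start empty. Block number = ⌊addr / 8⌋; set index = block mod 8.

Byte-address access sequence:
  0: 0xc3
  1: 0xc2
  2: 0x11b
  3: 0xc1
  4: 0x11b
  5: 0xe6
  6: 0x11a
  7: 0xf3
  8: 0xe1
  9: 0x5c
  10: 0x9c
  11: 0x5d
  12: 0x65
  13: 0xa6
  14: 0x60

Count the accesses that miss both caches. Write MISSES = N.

#0 0xc3→b24/s0 MISS; vc=[]
#1 0xc2→b24/s0 L1-HIT; vc=[]
#2 0x11b→b35/s3 MISS; vc=[]
#3 0xc1→b24/s0 L1-HIT; vc=[]
#4 0x11b→b35/s3 L1-HIT; vc=[]
#5 0xe6→b28/s4 MISS; vc=[]
#6 0x11a→b35/s3 L1-HIT; vc=[]
#7 0xf3→b30/s6 MISS; vc=[]
#8 0xe1→b28/s4 L1-HIT; vc=[]
#9 0x5c→b11/s3 MISS; vc=[35]
#10 0x9c→b19/s3 MISS; vc=[35,11]
#11 0x5d→b11/s3 VC-HIT; vc=[35,19]
#12 0x65→b12/s4 MISS; vc=[35,19,28]
#13 0xa6→b20/s4 MISS; vc=[19,28,12]
#14 0x60→b12/s4 VC-HIT; vc=[19,28,20]

MISSES = 8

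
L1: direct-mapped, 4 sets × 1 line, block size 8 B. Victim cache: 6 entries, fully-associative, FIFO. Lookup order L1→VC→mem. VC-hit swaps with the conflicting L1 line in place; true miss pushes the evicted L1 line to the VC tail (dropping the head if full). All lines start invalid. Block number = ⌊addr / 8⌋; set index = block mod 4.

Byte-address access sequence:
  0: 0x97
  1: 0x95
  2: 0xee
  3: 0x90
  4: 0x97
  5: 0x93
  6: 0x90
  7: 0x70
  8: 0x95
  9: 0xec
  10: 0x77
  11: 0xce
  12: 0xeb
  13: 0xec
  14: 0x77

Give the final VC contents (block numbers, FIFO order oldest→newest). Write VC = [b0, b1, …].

VC = [18, 25]

  [0] addr=0x97 blk=18 s=2: MISS | VC []
  [1] addr=0x95 blk=18 s=2: L1-HIT | VC []
  [2] addr=0xee blk=29 s=1: MISS | VC []
  [3] addr=0x90 blk=18 s=2: L1-HIT | VC []
  [4] addr=0x97 blk=18 s=2: L1-HIT | VC []
  [5] addr=0x93 blk=18 s=2: L1-HIT | VC []
  [6] addr=0x90 blk=18 s=2: L1-HIT | VC []
  [7] addr=0x70 blk=14 s=2: MISS | VC [18]
  [8] addr=0x95 blk=18 s=2: VC-HIT | VC [14]
  [9] addr=0xec blk=29 s=1: L1-HIT | VC [14]
  [10] addr=0x77 blk=14 s=2: VC-HIT | VC [18]
  [11] addr=0xce blk=25 s=1: MISS | VC [18, 29]
  [12] addr=0xeb blk=29 s=1: VC-HIT | VC [18, 25]
  [13] addr=0xec blk=29 s=1: L1-HIT | VC [18, 25]
  [14] addr=0x77 blk=14 s=2: L1-HIT | VC [18, 25]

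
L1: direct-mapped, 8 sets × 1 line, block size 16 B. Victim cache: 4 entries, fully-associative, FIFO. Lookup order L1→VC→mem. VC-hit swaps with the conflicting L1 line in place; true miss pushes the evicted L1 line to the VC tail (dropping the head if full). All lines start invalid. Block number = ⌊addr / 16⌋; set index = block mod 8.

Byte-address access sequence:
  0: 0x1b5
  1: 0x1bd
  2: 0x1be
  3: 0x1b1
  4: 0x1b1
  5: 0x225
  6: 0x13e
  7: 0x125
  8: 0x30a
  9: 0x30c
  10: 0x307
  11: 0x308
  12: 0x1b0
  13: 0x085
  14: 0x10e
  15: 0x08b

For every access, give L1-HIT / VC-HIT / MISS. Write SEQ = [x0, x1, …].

0: 0x1b5 (blk 27, set 3) → MISS  vc=[]
1: 0x1bd (blk 27, set 3) → L1-HIT  vc=[]
2: 0x1be (blk 27, set 3) → L1-HIT  vc=[]
3: 0x1b1 (blk 27, set 3) → L1-HIT  vc=[]
4: 0x1b1 (blk 27, set 3) → L1-HIT  vc=[]
5: 0x225 (blk 34, set 2) → MISS  vc=[]
6: 0x13e (blk 19, set 3) → MISS  vc=[27]
7: 0x125 (blk 18, set 2) → MISS  vc=[27, 34]
8: 0x30a (blk 48, set 0) → MISS  vc=[27, 34]
9: 0x30c (blk 48, set 0) → L1-HIT  vc=[27, 34]
10: 0x307 (blk 48, set 0) → L1-HIT  vc=[27, 34]
11: 0x308 (blk 48, set 0) → L1-HIT  vc=[27, 34]
12: 0x1b0 (blk 27, set 3) → VC-HIT  vc=[19, 34]
13: 0x85 (blk 8, set 0) → MISS  vc=[19, 34, 48]
14: 0x10e (blk 16, set 0) → MISS  vc=[19, 34, 48, 8]
15: 0x8b (blk 8, set 0) → VC-HIT  vc=[19, 34, 48, 16]

SEQ = [MISS, L1-HIT, L1-HIT, L1-HIT, L1-HIT, MISS, MISS, MISS, MISS, L1-HIT, L1-HIT, L1-HIT, VC-HIT, MISS, MISS, VC-HIT]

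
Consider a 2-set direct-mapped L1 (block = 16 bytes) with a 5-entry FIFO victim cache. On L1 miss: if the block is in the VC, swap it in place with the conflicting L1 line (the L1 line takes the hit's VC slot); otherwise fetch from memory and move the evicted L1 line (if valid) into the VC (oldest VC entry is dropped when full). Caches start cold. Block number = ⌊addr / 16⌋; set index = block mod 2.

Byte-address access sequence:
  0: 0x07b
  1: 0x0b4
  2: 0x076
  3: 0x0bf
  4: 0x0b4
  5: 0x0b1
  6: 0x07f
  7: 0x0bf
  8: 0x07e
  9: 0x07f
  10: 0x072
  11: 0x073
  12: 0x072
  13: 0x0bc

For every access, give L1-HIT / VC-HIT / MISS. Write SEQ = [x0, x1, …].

0: 0x7b (blk 7, set 1) → MISS  vc=[]
1: 0xb4 (blk 11, set 1) → MISS  vc=[7]
2: 0x76 (blk 7, set 1) → VC-HIT  vc=[11]
3: 0xbf (blk 11, set 1) → VC-HIT  vc=[7]
4: 0xb4 (blk 11, set 1) → L1-HIT  vc=[7]
5: 0xb1 (blk 11, set 1) → L1-HIT  vc=[7]
6: 0x7f (blk 7, set 1) → VC-HIT  vc=[11]
7: 0xbf (blk 11, set 1) → VC-HIT  vc=[7]
8: 0x7e (blk 7, set 1) → VC-HIT  vc=[11]
9: 0x7f (blk 7, set 1) → L1-HIT  vc=[11]
10: 0x72 (blk 7, set 1) → L1-HIT  vc=[11]
11: 0x73 (blk 7, set 1) → L1-HIT  vc=[11]
12: 0x72 (blk 7, set 1) → L1-HIT  vc=[11]
13: 0xbc (blk 11, set 1) → VC-HIT  vc=[7]

SEQ = [MISS, MISS, VC-HIT, VC-HIT, L1-HIT, L1-HIT, VC-HIT, VC-HIT, VC-HIT, L1-HIT, L1-HIT, L1-HIT, L1-HIT, VC-HIT]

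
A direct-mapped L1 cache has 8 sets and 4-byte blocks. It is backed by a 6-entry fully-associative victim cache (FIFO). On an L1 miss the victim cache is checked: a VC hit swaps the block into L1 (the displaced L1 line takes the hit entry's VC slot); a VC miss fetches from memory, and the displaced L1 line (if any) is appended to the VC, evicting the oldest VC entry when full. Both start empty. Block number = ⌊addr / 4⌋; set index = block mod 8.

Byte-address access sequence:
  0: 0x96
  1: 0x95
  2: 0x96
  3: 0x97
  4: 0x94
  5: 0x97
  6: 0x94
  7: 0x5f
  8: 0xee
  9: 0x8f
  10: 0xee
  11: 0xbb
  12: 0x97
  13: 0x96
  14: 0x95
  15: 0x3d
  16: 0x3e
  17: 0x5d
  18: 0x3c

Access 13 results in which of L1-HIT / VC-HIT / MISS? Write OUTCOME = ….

OUTCOME = L1-HIT

  [0] addr=0x96 blk=37 s=5: MISS | VC []
  [1] addr=0x95 blk=37 s=5: L1-HIT | VC []
  [2] addr=0x96 blk=37 s=5: L1-HIT | VC []
  [3] addr=0x97 blk=37 s=5: L1-HIT | VC []
  [4] addr=0x94 blk=37 s=5: L1-HIT | VC []
  [5] addr=0x97 blk=37 s=5: L1-HIT | VC []
  [6] addr=0x94 blk=37 s=5: L1-HIT | VC []
  [7] addr=0x5f blk=23 s=7: MISS | VC []
  [8] addr=0xee blk=59 s=3: MISS | VC []
  [9] addr=0x8f blk=35 s=3: MISS | VC [59]
  [10] addr=0xee blk=59 s=3: VC-HIT | VC [35]
  [11] addr=0xbb blk=46 s=6: MISS | VC [35]
  [12] addr=0x97 blk=37 s=5: L1-HIT | VC [35]
  [13] addr=0x96 blk=37 s=5: L1-HIT | VC [35]
  [14] addr=0x95 blk=37 s=5: L1-HIT | VC [35]
  [15] addr=0x3d blk=15 s=7: MISS | VC [35, 23]
  [16] addr=0x3e blk=15 s=7: L1-HIT | VC [35, 23]
  [17] addr=0x5d blk=23 s=7: VC-HIT | VC [35, 15]
  [18] addr=0x3c blk=15 s=7: VC-HIT | VC [35, 23]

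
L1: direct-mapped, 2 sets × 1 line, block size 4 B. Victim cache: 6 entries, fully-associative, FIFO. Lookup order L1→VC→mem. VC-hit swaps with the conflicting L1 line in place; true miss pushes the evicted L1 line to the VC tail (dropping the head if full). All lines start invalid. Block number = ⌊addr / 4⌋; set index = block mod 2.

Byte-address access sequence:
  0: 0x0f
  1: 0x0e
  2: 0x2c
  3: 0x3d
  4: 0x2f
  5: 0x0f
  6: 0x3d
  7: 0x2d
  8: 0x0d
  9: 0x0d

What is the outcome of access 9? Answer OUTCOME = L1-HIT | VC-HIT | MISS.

0: 0xf (blk 3, set 1) → MISS  vc=[]
1: 0xe (blk 3, set 1) → L1-HIT  vc=[]
2: 0x2c (blk 11, set 1) → MISS  vc=[3]
3: 0x3d (blk 15, set 1) → MISS  vc=[3, 11]
4: 0x2f (blk 11, set 1) → VC-HIT  vc=[3, 15]
5: 0xf (blk 3, set 1) → VC-HIT  vc=[11, 15]
6: 0x3d (blk 15, set 1) → VC-HIT  vc=[11, 3]
7: 0x2d (blk 11, set 1) → VC-HIT  vc=[15, 3]
8: 0xd (blk 3, set 1) → VC-HIT  vc=[15, 11]
9: 0xd (blk 3, set 1) → L1-HIT  vc=[15, 11]

OUTCOME = L1-HIT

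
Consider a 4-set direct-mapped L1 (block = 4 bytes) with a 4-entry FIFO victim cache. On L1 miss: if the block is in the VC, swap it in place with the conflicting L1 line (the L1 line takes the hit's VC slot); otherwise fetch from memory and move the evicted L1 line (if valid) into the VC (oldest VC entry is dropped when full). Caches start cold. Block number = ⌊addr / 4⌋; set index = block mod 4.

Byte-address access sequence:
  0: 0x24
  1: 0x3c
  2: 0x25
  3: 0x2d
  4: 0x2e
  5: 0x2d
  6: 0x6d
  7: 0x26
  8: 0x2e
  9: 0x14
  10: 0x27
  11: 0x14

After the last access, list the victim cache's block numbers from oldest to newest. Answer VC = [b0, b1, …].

VC = [15, 27, 9]

  [0] addr=0x24 blk=9 s=1: MISS | VC []
  [1] addr=0x3c blk=15 s=3: MISS | VC []
  [2] addr=0x25 blk=9 s=1: L1-HIT | VC []
  [3] addr=0x2d blk=11 s=3: MISS | VC [15]
  [4] addr=0x2e blk=11 s=3: L1-HIT | VC [15]
  [5] addr=0x2d blk=11 s=3: L1-HIT | VC [15]
  [6] addr=0x6d blk=27 s=3: MISS | VC [15, 11]
  [7] addr=0x26 blk=9 s=1: L1-HIT | VC [15, 11]
  [8] addr=0x2e blk=11 s=3: VC-HIT | VC [15, 27]
  [9] addr=0x14 blk=5 s=1: MISS | VC [15, 27, 9]
  [10] addr=0x27 blk=9 s=1: VC-HIT | VC [15, 27, 5]
  [11] addr=0x14 blk=5 s=1: VC-HIT | VC [15, 27, 9]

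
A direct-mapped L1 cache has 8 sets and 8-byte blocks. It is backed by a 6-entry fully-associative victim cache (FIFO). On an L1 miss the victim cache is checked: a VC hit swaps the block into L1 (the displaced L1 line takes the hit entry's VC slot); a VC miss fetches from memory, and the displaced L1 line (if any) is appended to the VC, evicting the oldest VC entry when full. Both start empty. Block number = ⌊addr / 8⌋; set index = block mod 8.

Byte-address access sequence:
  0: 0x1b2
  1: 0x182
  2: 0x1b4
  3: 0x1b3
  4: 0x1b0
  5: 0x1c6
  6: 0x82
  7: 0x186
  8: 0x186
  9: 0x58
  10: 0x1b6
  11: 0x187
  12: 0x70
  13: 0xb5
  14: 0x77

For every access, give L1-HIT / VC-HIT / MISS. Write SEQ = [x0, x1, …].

0: 0x1b2 (blk 54, set 6) → MISS  vc=[]
1: 0x182 (blk 48, set 0) → MISS  vc=[]
2: 0x1b4 (blk 54, set 6) → L1-HIT  vc=[]
3: 0x1b3 (blk 54, set 6) → L1-HIT  vc=[]
4: 0x1b0 (blk 54, set 6) → L1-HIT  vc=[]
5: 0x1c6 (blk 56, set 0) → MISS  vc=[48]
6: 0x82 (blk 16, set 0) → MISS  vc=[48, 56]
7: 0x186 (blk 48, set 0) → VC-HIT  vc=[16, 56]
8: 0x186 (blk 48, set 0) → L1-HIT  vc=[16, 56]
9: 0x58 (blk 11, set 3) → MISS  vc=[16, 56]
10: 0x1b6 (blk 54, set 6) → L1-HIT  vc=[16, 56]
11: 0x187 (blk 48, set 0) → L1-HIT  vc=[16, 56]
12: 0x70 (blk 14, set 6) → MISS  vc=[16, 56, 54]
13: 0xb5 (blk 22, set 6) → MISS  vc=[16, 56, 54, 14]
14: 0x77 (blk 14, set 6) → VC-HIT  vc=[16, 56, 54, 22]

SEQ = [MISS, MISS, L1-HIT, L1-HIT, L1-HIT, MISS, MISS, VC-HIT, L1-HIT, MISS, L1-HIT, L1-HIT, MISS, MISS, VC-HIT]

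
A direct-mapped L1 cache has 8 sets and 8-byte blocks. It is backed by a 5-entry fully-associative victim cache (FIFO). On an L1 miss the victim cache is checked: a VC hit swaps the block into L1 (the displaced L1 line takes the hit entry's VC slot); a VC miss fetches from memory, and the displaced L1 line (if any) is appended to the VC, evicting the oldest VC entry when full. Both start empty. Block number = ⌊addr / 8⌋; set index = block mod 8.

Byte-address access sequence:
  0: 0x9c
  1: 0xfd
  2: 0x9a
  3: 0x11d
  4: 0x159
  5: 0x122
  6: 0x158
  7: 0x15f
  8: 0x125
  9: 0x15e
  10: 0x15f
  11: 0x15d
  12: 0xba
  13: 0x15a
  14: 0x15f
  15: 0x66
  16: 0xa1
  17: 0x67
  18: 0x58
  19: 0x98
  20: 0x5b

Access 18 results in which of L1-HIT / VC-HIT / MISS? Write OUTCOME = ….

0: 0x9c (blk 19, set 3) → MISS  vc=[]
1: 0xfd (blk 31, set 7) → MISS  vc=[]
2: 0x9a (blk 19, set 3) → L1-HIT  vc=[]
3: 0x11d (blk 35, set 3) → MISS  vc=[19]
4: 0x159 (blk 43, set 3) → MISS  vc=[19, 35]
5: 0x122 (blk 36, set 4) → MISS  vc=[19, 35]
6: 0x158 (blk 43, set 3) → L1-HIT  vc=[19, 35]
7: 0x15f (blk 43, set 3) → L1-HIT  vc=[19, 35]
8: 0x125 (blk 36, set 4) → L1-HIT  vc=[19, 35]
9: 0x15e (blk 43, set 3) → L1-HIT  vc=[19, 35]
10: 0x15f (blk 43, set 3) → L1-HIT  vc=[19, 35]
11: 0x15d (blk 43, set 3) → L1-HIT  vc=[19, 35]
12: 0xba (blk 23, set 7) → MISS  vc=[19, 35, 31]
13: 0x15a (blk 43, set 3) → L1-HIT  vc=[19, 35, 31]
14: 0x15f (blk 43, set 3) → L1-HIT  vc=[19, 35, 31]
15: 0x66 (blk 12, set 4) → MISS  vc=[19, 35, 31, 36]
16: 0xa1 (blk 20, set 4) → MISS  vc=[19, 35, 31, 36, 12]
17: 0x67 (blk 12, set 4) → VC-HIT  vc=[19, 35, 31, 36, 20]
18: 0x58 (blk 11, set 3) → MISS  vc=[35, 31, 36, 20, 43]
19: 0x98 (blk 19, set 3) → MISS  vc=[31, 36, 20, 43, 11]
20: 0x5b (blk 11, set 3) → VC-HIT  vc=[31, 36, 20, 43, 19]

OUTCOME = MISS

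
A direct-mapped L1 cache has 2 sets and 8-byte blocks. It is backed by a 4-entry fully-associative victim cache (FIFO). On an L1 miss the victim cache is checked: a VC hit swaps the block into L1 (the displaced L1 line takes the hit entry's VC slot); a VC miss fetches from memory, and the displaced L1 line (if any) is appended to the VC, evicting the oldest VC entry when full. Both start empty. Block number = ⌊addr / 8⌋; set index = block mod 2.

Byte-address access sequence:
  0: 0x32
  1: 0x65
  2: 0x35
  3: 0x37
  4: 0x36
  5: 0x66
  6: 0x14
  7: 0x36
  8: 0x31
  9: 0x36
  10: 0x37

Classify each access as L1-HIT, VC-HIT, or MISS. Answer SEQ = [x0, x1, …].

0: 0x32 (blk 6, set 0) → MISS  vc=[]
1: 0x65 (blk 12, set 0) → MISS  vc=[6]
2: 0x35 (blk 6, set 0) → VC-HIT  vc=[12]
3: 0x37 (blk 6, set 0) → L1-HIT  vc=[12]
4: 0x36 (blk 6, set 0) → L1-HIT  vc=[12]
5: 0x66 (blk 12, set 0) → VC-HIT  vc=[6]
6: 0x14 (blk 2, set 0) → MISS  vc=[6, 12]
7: 0x36 (blk 6, set 0) → VC-HIT  vc=[2, 12]
8: 0x31 (blk 6, set 0) → L1-HIT  vc=[2, 12]
9: 0x36 (blk 6, set 0) → L1-HIT  vc=[2, 12]
10: 0x37 (blk 6, set 0) → L1-HIT  vc=[2, 12]

SEQ = [MISS, MISS, VC-HIT, L1-HIT, L1-HIT, VC-HIT, MISS, VC-HIT, L1-HIT, L1-HIT, L1-HIT]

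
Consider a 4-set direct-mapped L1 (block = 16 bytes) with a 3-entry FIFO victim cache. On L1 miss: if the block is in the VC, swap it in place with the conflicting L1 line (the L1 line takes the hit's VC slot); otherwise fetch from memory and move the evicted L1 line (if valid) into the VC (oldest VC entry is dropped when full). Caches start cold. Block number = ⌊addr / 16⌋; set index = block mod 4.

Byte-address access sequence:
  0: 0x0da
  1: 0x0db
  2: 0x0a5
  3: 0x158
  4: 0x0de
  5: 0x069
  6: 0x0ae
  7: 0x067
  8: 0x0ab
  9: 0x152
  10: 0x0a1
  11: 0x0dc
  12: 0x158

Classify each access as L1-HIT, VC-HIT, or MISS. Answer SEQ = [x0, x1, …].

SEQ = [MISS, L1-HIT, MISS, MISS, VC-HIT, MISS, VC-HIT, VC-HIT, VC-HIT, VC-HIT, L1-HIT, VC-HIT, VC-HIT]

0: 0xda (blk 13, set 1) → MISS  vc=[]
1: 0xdb (blk 13, set 1) → L1-HIT  vc=[]
2: 0xa5 (blk 10, set 2) → MISS  vc=[]
3: 0x158 (blk 21, set 1) → MISS  vc=[13]
4: 0xde (blk 13, set 1) → VC-HIT  vc=[21]
5: 0x69 (blk 6, set 2) → MISS  vc=[21, 10]
6: 0xae (blk 10, set 2) → VC-HIT  vc=[21, 6]
7: 0x67 (blk 6, set 2) → VC-HIT  vc=[21, 10]
8: 0xab (blk 10, set 2) → VC-HIT  vc=[21, 6]
9: 0x152 (blk 21, set 1) → VC-HIT  vc=[13, 6]
10: 0xa1 (blk 10, set 2) → L1-HIT  vc=[13, 6]
11: 0xdc (blk 13, set 1) → VC-HIT  vc=[21, 6]
12: 0x158 (blk 21, set 1) → VC-HIT  vc=[13, 6]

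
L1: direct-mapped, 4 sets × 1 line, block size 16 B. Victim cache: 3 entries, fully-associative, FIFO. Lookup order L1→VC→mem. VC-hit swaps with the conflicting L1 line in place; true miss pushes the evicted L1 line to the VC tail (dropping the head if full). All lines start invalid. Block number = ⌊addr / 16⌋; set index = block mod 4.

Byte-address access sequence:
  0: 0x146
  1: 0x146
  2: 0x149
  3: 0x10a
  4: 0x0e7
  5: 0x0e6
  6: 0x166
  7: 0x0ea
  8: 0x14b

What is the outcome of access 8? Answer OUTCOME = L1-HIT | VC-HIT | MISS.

0: 0x146 (blk 20, set 0) → MISS  vc=[]
1: 0x146 (blk 20, set 0) → L1-HIT  vc=[]
2: 0x149 (blk 20, set 0) → L1-HIT  vc=[]
3: 0x10a (blk 16, set 0) → MISS  vc=[20]
4: 0xe7 (blk 14, set 2) → MISS  vc=[20]
5: 0xe6 (blk 14, set 2) → L1-HIT  vc=[20]
6: 0x166 (blk 22, set 2) → MISS  vc=[20, 14]
7: 0xea (blk 14, set 2) → VC-HIT  vc=[20, 22]
8: 0x14b (blk 20, set 0) → VC-HIT  vc=[16, 22]

OUTCOME = VC-HIT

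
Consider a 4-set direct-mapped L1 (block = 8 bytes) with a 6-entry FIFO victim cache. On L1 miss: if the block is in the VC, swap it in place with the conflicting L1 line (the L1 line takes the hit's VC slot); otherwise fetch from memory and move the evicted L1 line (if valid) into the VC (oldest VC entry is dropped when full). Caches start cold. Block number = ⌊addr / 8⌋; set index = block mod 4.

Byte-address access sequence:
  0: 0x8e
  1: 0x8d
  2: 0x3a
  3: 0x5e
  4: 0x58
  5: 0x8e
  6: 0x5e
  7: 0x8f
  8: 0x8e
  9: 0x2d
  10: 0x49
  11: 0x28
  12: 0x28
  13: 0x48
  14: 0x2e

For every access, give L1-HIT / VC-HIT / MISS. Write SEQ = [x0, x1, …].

SEQ = [MISS, L1-HIT, MISS, MISS, L1-HIT, L1-HIT, L1-HIT, L1-HIT, L1-HIT, MISS, MISS, VC-HIT, L1-HIT, VC-HIT, VC-HIT]

  [0] addr=0x8e blk=17 s=1: MISS | VC []
  [1] addr=0x8d blk=17 s=1: L1-HIT | VC []
  [2] addr=0x3a blk=7 s=3: MISS | VC []
  [3] addr=0x5e blk=11 s=3: MISS | VC [7]
  [4] addr=0x58 blk=11 s=3: L1-HIT | VC [7]
  [5] addr=0x8e blk=17 s=1: L1-HIT | VC [7]
  [6] addr=0x5e blk=11 s=3: L1-HIT | VC [7]
  [7] addr=0x8f blk=17 s=1: L1-HIT | VC [7]
  [8] addr=0x8e blk=17 s=1: L1-HIT | VC [7]
  [9] addr=0x2d blk=5 s=1: MISS | VC [7, 17]
  [10] addr=0x49 blk=9 s=1: MISS | VC [7, 17, 5]
  [11] addr=0x28 blk=5 s=1: VC-HIT | VC [7, 17, 9]
  [12] addr=0x28 blk=5 s=1: L1-HIT | VC [7, 17, 9]
  [13] addr=0x48 blk=9 s=1: VC-HIT | VC [7, 17, 5]
  [14] addr=0x2e blk=5 s=1: VC-HIT | VC [7, 17, 9]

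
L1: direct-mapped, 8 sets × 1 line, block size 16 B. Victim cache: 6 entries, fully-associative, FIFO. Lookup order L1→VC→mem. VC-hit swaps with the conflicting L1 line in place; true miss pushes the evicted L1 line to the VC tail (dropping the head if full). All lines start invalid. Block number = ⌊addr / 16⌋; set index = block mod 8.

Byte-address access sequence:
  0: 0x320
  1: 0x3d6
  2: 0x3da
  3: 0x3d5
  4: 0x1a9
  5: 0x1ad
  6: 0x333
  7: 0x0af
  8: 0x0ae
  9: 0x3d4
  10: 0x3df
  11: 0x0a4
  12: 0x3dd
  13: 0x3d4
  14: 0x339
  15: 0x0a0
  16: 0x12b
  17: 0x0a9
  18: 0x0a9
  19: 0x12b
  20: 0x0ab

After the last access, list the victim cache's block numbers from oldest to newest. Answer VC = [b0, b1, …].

VC = [50, 26, 18]

#0 0x320→b50/s2 MISS; vc=[]
#1 0x3d6→b61/s5 MISS; vc=[]
#2 0x3da→b61/s5 L1-HIT; vc=[]
#3 0x3d5→b61/s5 L1-HIT; vc=[]
#4 0x1a9→b26/s2 MISS; vc=[50]
#5 0x1ad→b26/s2 L1-HIT; vc=[50]
#6 0x333→b51/s3 MISS; vc=[50]
#7 0xaf→b10/s2 MISS; vc=[50,26]
#8 0xae→b10/s2 L1-HIT; vc=[50,26]
#9 0x3d4→b61/s5 L1-HIT; vc=[50,26]
#10 0x3df→b61/s5 L1-HIT; vc=[50,26]
#11 0xa4→b10/s2 L1-HIT; vc=[50,26]
#12 0x3dd→b61/s5 L1-HIT; vc=[50,26]
#13 0x3d4→b61/s5 L1-HIT; vc=[50,26]
#14 0x339→b51/s3 L1-HIT; vc=[50,26]
#15 0xa0→b10/s2 L1-HIT; vc=[50,26]
#16 0x12b→b18/s2 MISS; vc=[50,26,10]
#17 0xa9→b10/s2 VC-HIT; vc=[50,26,18]
#18 0xa9→b10/s2 L1-HIT; vc=[50,26,18]
#19 0x12b→b18/s2 VC-HIT; vc=[50,26,10]
#20 0xab→b10/s2 VC-HIT; vc=[50,26,18]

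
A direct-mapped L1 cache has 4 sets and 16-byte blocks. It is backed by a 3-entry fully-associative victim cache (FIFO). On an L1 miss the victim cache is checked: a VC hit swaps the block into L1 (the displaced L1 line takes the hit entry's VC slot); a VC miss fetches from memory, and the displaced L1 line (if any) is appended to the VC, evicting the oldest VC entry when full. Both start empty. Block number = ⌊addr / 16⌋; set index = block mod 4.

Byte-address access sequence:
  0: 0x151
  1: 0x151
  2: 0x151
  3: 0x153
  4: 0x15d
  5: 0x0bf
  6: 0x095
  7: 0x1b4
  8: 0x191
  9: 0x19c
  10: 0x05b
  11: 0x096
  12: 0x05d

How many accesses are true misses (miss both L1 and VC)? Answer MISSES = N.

#0 0x151→b21/s1 MISS; vc=[]
#1 0x151→b21/s1 L1-HIT; vc=[]
#2 0x151→b21/s1 L1-HIT; vc=[]
#3 0x153→b21/s1 L1-HIT; vc=[]
#4 0x15d→b21/s1 L1-HIT; vc=[]
#5 0xbf→b11/s3 MISS; vc=[]
#6 0x95→b9/s1 MISS; vc=[21]
#7 0x1b4→b27/s3 MISS; vc=[21,11]
#8 0x191→b25/s1 MISS; vc=[21,11,9]
#9 0x19c→b25/s1 L1-HIT; vc=[21,11,9]
#10 0x5b→b5/s1 MISS; vc=[11,9,25]
#11 0x96→b9/s1 VC-HIT; vc=[11,5,25]
#12 0x5d→b5/s1 VC-HIT; vc=[11,9,25]

MISSES = 6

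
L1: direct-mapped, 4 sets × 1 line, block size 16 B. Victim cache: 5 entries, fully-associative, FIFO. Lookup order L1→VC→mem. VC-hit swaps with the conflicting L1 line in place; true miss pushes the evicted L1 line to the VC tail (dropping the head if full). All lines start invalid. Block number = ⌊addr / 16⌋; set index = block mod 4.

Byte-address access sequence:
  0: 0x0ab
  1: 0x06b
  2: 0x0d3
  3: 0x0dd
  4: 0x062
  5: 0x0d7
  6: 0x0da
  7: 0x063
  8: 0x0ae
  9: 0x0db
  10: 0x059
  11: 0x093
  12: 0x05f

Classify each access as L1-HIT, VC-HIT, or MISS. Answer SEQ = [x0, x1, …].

SEQ = [MISS, MISS, MISS, L1-HIT, L1-HIT, L1-HIT, L1-HIT, L1-HIT, VC-HIT, L1-HIT, MISS, MISS, VC-HIT]

#0 0xab→b10/s2 MISS; vc=[]
#1 0x6b→b6/s2 MISS; vc=[10]
#2 0xd3→b13/s1 MISS; vc=[10]
#3 0xdd→b13/s1 L1-HIT; vc=[10]
#4 0x62→b6/s2 L1-HIT; vc=[10]
#5 0xd7→b13/s1 L1-HIT; vc=[10]
#6 0xda→b13/s1 L1-HIT; vc=[10]
#7 0x63→b6/s2 L1-HIT; vc=[10]
#8 0xae→b10/s2 VC-HIT; vc=[6]
#9 0xdb→b13/s1 L1-HIT; vc=[6]
#10 0x59→b5/s1 MISS; vc=[6,13]
#11 0x93→b9/s1 MISS; vc=[6,13,5]
#12 0x5f→b5/s1 VC-HIT; vc=[6,13,9]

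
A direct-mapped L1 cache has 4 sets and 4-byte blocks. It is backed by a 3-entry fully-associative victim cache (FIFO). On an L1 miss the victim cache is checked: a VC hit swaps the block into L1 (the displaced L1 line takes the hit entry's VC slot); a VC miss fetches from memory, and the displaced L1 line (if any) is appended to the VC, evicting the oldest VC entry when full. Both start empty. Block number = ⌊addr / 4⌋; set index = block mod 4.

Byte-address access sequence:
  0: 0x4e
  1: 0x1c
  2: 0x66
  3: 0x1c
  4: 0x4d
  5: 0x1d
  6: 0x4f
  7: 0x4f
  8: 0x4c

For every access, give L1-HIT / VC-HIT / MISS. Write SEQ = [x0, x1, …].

  [0] addr=0x4e blk=19 s=3: MISS | VC []
  [1] addr=0x1c blk=7 s=3: MISS | VC [19]
  [2] addr=0x66 blk=25 s=1: MISS | VC [19]
  [3] addr=0x1c blk=7 s=3: L1-HIT | VC [19]
  [4] addr=0x4d blk=19 s=3: VC-HIT | VC [7]
  [5] addr=0x1d blk=7 s=3: VC-HIT | VC [19]
  [6] addr=0x4f blk=19 s=3: VC-HIT | VC [7]
  [7] addr=0x4f blk=19 s=3: L1-HIT | VC [7]
  [8] addr=0x4c blk=19 s=3: L1-HIT | VC [7]

SEQ = [MISS, MISS, MISS, L1-HIT, VC-HIT, VC-HIT, VC-HIT, L1-HIT, L1-HIT]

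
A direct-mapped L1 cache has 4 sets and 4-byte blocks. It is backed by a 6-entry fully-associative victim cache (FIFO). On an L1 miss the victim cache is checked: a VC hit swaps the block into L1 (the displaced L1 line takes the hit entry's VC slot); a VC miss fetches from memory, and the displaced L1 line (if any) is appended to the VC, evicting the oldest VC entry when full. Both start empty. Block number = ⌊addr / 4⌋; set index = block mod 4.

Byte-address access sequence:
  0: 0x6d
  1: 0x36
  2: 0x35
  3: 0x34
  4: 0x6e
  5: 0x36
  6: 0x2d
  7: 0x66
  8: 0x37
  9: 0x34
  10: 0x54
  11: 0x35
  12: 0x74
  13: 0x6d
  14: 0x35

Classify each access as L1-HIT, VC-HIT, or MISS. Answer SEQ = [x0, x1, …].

SEQ = [MISS, MISS, L1-HIT, L1-HIT, L1-HIT, L1-HIT, MISS, MISS, VC-HIT, L1-HIT, MISS, VC-HIT, MISS, VC-HIT, VC-HIT]

  [0] addr=0x6d blk=27 s=3: MISS | VC []
  [1] addr=0x36 blk=13 s=1: MISS | VC []
  [2] addr=0x35 blk=13 s=1: L1-HIT | VC []
  [3] addr=0x34 blk=13 s=1: L1-HIT | VC []
  [4] addr=0x6e blk=27 s=3: L1-HIT | VC []
  [5] addr=0x36 blk=13 s=1: L1-HIT | VC []
  [6] addr=0x2d blk=11 s=3: MISS | VC [27]
  [7] addr=0x66 blk=25 s=1: MISS | VC [27, 13]
  [8] addr=0x37 blk=13 s=1: VC-HIT | VC [27, 25]
  [9] addr=0x34 blk=13 s=1: L1-HIT | VC [27, 25]
  [10] addr=0x54 blk=21 s=1: MISS | VC [27, 25, 13]
  [11] addr=0x35 blk=13 s=1: VC-HIT | VC [27, 25, 21]
  [12] addr=0x74 blk=29 s=1: MISS | VC [27, 25, 21, 13]
  [13] addr=0x6d blk=27 s=3: VC-HIT | VC [11, 25, 21, 13]
  [14] addr=0x35 blk=13 s=1: VC-HIT | VC [11, 25, 21, 29]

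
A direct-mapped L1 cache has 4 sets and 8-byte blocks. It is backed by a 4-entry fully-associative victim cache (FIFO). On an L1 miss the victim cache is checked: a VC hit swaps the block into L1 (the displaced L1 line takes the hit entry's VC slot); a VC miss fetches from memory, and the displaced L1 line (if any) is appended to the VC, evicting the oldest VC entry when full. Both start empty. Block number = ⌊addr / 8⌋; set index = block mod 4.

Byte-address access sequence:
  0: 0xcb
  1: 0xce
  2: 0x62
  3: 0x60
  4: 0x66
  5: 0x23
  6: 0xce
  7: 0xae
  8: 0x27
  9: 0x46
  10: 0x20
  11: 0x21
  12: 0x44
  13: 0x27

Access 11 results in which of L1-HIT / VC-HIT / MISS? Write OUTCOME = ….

OUTCOME = L1-HIT

0: 0xcb (blk 25, set 1) → MISS  vc=[]
1: 0xce (blk 25, set 1) → L1-HIT  vc=[]
2: 0x62 (blk 12, set 0) → MISS  vc=[]
3: 0x60 (blk 12, set 0) → L1-HIT  vc=[]
4: 0x66 (blk 12, set 0) → L1-HIT  vc=[]
5: 0x23 (blk 4, set 0) → MISS  vc=[12]
6: 0xce (blk 25, set 1) → L1-HIT  vc=[12]
7: 0xae (blk 21, set 1) → MISS  vc=[12, 25]
8: 0x27 (blk 4, set 0) → L1-HIT  vc=[12, 25]
9: 0x46 (blk 8, set 0) → MISS  vc=[12, 25, 4]
10: 0x20 (blk 4, set 0) → VC-HIT  vc=[12, 25, 8]
11: 0x21 (blk 4, set 0) → L1-HIT  vc=[12, 25, 8]
12: 0x44 (blk 8, set 0) → VC-HIT  vc=[12, 25, 4]
13: 0x27 (blk 4, set 0) → VC-HIT  vc=[12, 25, 8]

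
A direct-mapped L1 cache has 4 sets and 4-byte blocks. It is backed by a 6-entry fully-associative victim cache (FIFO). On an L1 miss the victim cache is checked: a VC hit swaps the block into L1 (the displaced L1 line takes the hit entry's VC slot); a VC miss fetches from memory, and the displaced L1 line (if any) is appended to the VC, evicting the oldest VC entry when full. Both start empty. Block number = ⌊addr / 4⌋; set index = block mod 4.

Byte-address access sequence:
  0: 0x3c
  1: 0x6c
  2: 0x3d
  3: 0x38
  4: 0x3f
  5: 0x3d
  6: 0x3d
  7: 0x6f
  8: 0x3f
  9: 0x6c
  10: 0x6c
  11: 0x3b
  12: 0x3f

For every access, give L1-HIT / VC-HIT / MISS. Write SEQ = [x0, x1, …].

SEQ = [MISS, MISS, VC-HIT, MISS, L1-HIT, L1-HIT, L1-HIT, VC-HIT, VC-HIT, VC-HIT, L1-HIT, L1-HIT, VC-HIT]

#0 0x3c→b15/s3 MISS; vc=[]
#1 0x6c→b27/s3 MISS; vc=[15]
#2 0x3d→b15/s3 VC-HIT; vc=[27]
#3 0x38→b14/s2 MISS; vc=[27]
#4 0x3f→b15/s3 L1-HIT; vc=[27]
#5 0x3d→b15/s3 L1-HIT; vc=[27]
#6 0x3d→b15/s3 L1-HIT; vc=[27]
#7 0x6f→b27/s3 VC-HIT; vc=[15]
#8 0x3f→b15/s3 VC-HIT; vc=[27]
#9 0x6c→b27/s3 VC-HIT; vc=[15]
#10 0x6c→b27/s3 L1-HIT; vc=[15]
#11 0x3b→b14/s2 L1-HIT; vc=[15]
#12 0x3f→b15/s3 VC-HIT; vc=[27]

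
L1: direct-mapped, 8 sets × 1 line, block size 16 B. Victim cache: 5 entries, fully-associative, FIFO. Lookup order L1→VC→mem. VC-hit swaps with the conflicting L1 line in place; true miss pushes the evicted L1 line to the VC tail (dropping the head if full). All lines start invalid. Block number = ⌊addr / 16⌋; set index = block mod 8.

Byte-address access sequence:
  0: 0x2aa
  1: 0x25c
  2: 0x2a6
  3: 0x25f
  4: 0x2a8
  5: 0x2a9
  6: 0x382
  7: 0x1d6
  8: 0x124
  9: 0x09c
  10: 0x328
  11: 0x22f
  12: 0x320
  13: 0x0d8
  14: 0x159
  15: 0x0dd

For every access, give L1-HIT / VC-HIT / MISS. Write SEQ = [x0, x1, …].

0: 0x2aa (blk 42, set 2) → MISS  vc=[]
1: 0x25c (blk 37, set 5) → MISS  vc=[]
2: 0x2a6 (blk 42, set 2) → L1-HIT  vc=[]
3: 0x25f (blk 37, set 5) → L1-HIT  vc=[]
4: 0x2a8 (blk 42, set 2) → L1-HIT  vc=[]
5: 0x2a9 (blk 42, set 2) → L1-HIT  vc=[]
6: 0x382 (blk 56, set 0) → MISS  vc=[]
7: 0x1d6 (blk 29, set 5) → MISS  vc=[37]
8: 0x124 (blk 18, set 2) → MISS  vc=[37, 42]
9: 0x9c (blk 9, set 1) → MISS  vc=[37, 42]
10: 0x328 (blk 50, set 2) → MISS  vc=[37, 42, 18]
11: 0x22f (blk 34, set 2) → MISS  vc=[37, 42, 18, 50]
12: 0x320 (blk 50, set 2) → VC-HIT  vc=[37, 42, 18, 34]
13: 0xd8 (blk 13, set 5) → MISS  vc=[37, 42, 18, 34, 29]
14: 0x159 (blk 21, set 5) → MISS  vc=[42, 18, 34, 29, 13]
15: 0xdd (blk 13, set 5) → VC-HIT  vc=[42, 18, 34, 29, 21]

SEQ = [MISS, MISS, L1-HIT, L1-HIT, L1-HIT, L1-HIT, MISS, MISS, MISS, MISS, MISS, MISS, VC-HIT, MISS, MISS, VC-HIT]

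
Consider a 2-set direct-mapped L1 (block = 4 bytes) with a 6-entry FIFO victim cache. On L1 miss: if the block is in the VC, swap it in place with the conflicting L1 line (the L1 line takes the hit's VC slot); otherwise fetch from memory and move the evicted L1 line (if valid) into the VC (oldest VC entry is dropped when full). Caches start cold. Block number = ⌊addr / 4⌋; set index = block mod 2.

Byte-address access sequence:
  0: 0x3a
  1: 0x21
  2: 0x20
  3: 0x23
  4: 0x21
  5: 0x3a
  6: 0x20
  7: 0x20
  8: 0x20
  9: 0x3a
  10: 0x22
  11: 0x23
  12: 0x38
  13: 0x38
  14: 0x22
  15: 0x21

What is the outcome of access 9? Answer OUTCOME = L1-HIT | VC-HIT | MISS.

OUTCOME = VC-HIT

#0 0x3a→b14/s0 MISS; vc=[]
#1 0x21→b8/s0 MISS; vc=[14]
#2 0x20→b8/s0 L1-HIT; vc=[14]
#3 0x23→b8/s0 L1-HIT; vc=[14]
#4 0x21→b8/s0 L1-HIT; vc=[14]
#5 0x3a→b14/s0 VC-HIT; vc=[8]
#6 0x20→b8/s0 VC-HIT; vc=[14]
#7 0x20→b8/s0 L1-HIT; vc=[14]
#8 0x20→b8/s0 L1-HIT; vc=[14]
#9 0x3a→b14/s0 VC-HIT; vc=[8]
#10 0x22→b8/s0 VC-HIT; vc=[14]
#11 0x23→b8/s0 L1-HIT; vc=[14]
#12 0x38→b14/s0 VC-HIT; vc=[8]
#13 0x38→b14/s0 L1-HIT; vc=[8]
#14 0x22→b8/s0 VC-HIT; vc=[14]
#15 0x21→b8/s0 L1-HIT; vc=[14]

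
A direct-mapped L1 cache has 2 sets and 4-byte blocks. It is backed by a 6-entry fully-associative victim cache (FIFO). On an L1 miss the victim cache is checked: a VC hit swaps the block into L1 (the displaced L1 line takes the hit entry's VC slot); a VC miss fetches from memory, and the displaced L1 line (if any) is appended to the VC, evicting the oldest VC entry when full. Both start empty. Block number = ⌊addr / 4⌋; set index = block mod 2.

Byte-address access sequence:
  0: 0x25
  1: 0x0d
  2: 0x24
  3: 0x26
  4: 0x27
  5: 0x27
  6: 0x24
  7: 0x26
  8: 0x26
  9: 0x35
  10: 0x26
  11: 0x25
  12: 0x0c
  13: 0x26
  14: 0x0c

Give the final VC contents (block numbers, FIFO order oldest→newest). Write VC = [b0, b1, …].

  [0] addr=0x25 blk=9 s=1: MISS | VC []
  [1] addr=0xd blk=3 s=1: MISS | VC [9]
  [2] addr=0x24 blk=9 s=1: VC-HIT | VC [3]
  [3] addr=0x26 blk=9 s=1: L1-HIT | VC [3]
  [4] addr=0x27 blk=9 s=1: L1-HIT | VC [3]
  [5] addr=0x27 blk=9 s=1: L1-HIT | VC [3]
  [6] addr=0x24 blk=9 s=1: L1-HIT | VC [3]
  [7] addr=0x26 blk=9 s=1: L1-HIT | VC [3]
  [8] addr=0x26 blk=9 s=1: L1-HIT | VC [3]
  [9] addr=0x35 blk=13 s=1: MISS | VC [3, 9]
  [10] addr=0x26 blk=9 s=1: VC-HIT | VC [3, 13]
  [11] addr=0x25 blk=9 s=1: L1-HIT | VC [3, 13]
  [12] addr=0xc blk=3 s=1: VC-HIT | VC [9, 13]
  [13] addr=0x26 blk=9 s=1: VC-HIT | VC [3, 13]
  [14] addr=0xc blk=3 s=1: VC-HIT | VC [9, 13]

VC = [9, 13]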